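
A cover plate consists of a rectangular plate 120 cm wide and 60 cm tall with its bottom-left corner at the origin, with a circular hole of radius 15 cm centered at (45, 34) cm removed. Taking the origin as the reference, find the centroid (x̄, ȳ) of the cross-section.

x̄ = 61.63 cm, ȳ = 29.56 cm

plate: A = 120 × 60 = 7200.00, centroid at (60.00, 30.00).
hole: A = −π·15² = -706.86, centroid at (45.00, 34.00).
ΣA = 6493.14 cm², ΣAx̄ = 400191.37 cm³, ΣAȳ = 191966.82 cm³.
x̄ = 400191.37/6493.14 = 61.63 cm; ȳ = 191966.82/6493.14 = 29.56 cm.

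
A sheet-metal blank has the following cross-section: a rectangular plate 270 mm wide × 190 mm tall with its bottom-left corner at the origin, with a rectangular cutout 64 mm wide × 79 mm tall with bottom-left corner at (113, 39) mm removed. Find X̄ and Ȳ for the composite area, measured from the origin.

plate: A = 270 × 190 = 51300.00, centroid at (135.00, 95.00).
hole: A = −(64 × 79) = -5056.00, centroid at (145.00, 78.50).
ΣA = 46244.00 mm²
ΣAX̄ = (51300.00)(135.00) + (-5056.00)(145.00) = 6192380.00 mm³
ΣAȲ = (51300.00)(95.00) + (-5056.00)(78.50) = 4476604.00 mm³
X̄ = 6192380.00 / 46244.00 = 133.91 mm
Ȳ = 4476604.00 / 46244.00 = 96.80 mm

X̄ = 133.91 mm, Ȳ = 96.80 mm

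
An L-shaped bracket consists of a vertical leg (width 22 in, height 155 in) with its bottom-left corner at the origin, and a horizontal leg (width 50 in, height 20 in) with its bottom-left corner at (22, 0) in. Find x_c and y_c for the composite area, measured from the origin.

x_c = 19.16 in, y_c = 62.19 in

vertical leg: A = 22 × 155 = 3410.00, centroid at (11.00, 77.50).
horizontal leg: A = 50 × 20 = 1000.00, centroid at (47.00, 10.00).
ΣA = 4410.00 in²
ΣAx_c = (3410.00)(11.00) + (1000.00)(47.00) = 84510.00 in³
ΣAy_c = (3410.00)(77.50) + (1000.00)(10.00) = 274275.00 in³
x_c = 84510.00 / 4410.00 = 19.16 in
y_c = 274275.00 / 4410.00 = 62.19 in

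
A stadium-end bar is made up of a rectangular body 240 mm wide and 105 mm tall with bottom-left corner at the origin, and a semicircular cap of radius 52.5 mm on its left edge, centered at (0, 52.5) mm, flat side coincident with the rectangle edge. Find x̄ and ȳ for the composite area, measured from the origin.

Part | A | x̄ᵢ | ȳᵢ | A·x̄ᵢ | A·ȳᵢ
rectangular body | 25200.00 | 120.00 | 52.50 | 3024000.00 | 1323000.00
semicircular end | 4329.51 | -22.28 | 52.50 | -96468.75 | 227299.14
Σ | 29529.51 |  |  | 2927531.25 | 1550299.14
x̄ = 2927531.25 / 29529.51 = 99.14 mm
ȳ = 1550299.14 / 29529.51 = 52.50 mm

x̄ = 99.14 mm, ȳ = 52.50 mm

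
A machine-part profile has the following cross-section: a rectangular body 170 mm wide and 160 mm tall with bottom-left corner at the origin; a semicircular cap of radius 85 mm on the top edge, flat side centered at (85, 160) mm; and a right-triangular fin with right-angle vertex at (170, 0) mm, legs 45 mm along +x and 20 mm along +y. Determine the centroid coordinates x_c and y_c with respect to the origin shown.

rectangular body: A = 170 × 160 = 27200.00, centroid at (85.00, 80.00).
semicircular top: A = ½π·85² = 11349.00, centroid at (85.00, 196.08).
triangular fin: A = ½·45·20 = 450.00, centroid at (185.00, 6.67).
ΣA = 38999.00 mm²
ΣAx_c = (27200.00)(85.00) + (11349.00)(85.00) + (450.00)(185.00) = 3359915.29 mm³
ΣAy_c = (27200.00)(80.00) + (11349.00)(196.08) + (450.00)(6.67) = 4404257.22 mm³
x_c = 3359915.29 / 38999.00 = 86.15 mm
y_c = 4404257.22 / 38999.00 = 112.93 mm

x_c = 86.15 mm, y_c = 112.93 mm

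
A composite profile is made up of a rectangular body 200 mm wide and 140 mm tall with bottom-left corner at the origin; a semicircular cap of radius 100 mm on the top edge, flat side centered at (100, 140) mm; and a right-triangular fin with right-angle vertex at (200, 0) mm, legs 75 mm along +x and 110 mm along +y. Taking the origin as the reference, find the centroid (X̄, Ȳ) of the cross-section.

X̄ = 110.78 mm, Ȳ = 104.05 mm

rectangular body: A = 200 × 140 = 28000.00, centroid at (100.00, 70.00).
semicircular top: A = ½π·100² = 15707.96, centroid at (100.00, 182.44).
triangular fin: A = ½·75·110 = 4125.00, centroid at (225.00, 36.67).
ΣA = 47832.96 mm²
ΣAX̄ = (28000.00)(100.00) + (15707.96)(100.00) + (4125.00)(225.00) = 5298921.33 mm³
ΣAȲ = (28000.00)(70.00) + (15707.96)(182.44) + (4125.00)(36.67) = 4977031.52 mm³
X̄ = 5298921.33 / 47832.96 = 110.78 mm
Ȳ = 4977031.52 / 47832.96 = 104.05 mm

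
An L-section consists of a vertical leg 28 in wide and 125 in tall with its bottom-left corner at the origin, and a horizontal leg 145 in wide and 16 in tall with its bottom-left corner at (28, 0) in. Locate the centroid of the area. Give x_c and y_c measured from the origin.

vertical leg: A = 28 × 125 = 3500.00, centroid at (14.00, 62.50).
horizontal leg: A = 145 × 16 = 2320.00, centroid at (100.50, 8.00).
ΣA = 5820.00 in², ΣAx_c = 282160.00 in³, ΣAy_c = 237310.00 in³.
x_c = 282160.00/5820.00 = 48.48 in; y_c = 237310.00/5820.00 = 40.77 in.

x_c = 48.48 in, y_c = 40.77 in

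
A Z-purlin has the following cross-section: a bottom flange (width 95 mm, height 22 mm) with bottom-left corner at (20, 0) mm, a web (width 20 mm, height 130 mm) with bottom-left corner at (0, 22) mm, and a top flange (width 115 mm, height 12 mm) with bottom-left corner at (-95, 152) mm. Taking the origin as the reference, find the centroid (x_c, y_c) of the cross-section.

x_c = 19.00 mm, y_c = 76.97 mm

bottom flange: A = 95 × 22 = 2090.00, centroid at (67.50, 11.00).
web: A = 20 × 130 = 2600.00, centroid at (10.00, 87.00).
top flange: A = 115 × 12 = 1380.00, centroid at (-37.50, 158.00).
ΣA = 6070.00 mm², ΣAx_c = 115325.00 mm³, ΣAy_c = 467230.00 mm³.
x_c = 115325.00/6070.00 = 19.00 mm; y_c = 467230.00/6070.00 = 76.97 mm.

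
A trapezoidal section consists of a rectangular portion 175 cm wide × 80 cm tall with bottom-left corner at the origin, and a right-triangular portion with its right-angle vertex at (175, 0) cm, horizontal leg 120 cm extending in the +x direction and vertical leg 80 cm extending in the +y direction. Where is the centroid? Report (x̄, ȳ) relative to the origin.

rectangular portion: A = 175 × 80 = 14000.00, centroid at (87.50, 40.00).
triangular portion: A = ½·120·80 = 4800.00, centroid at (215.00, 26.67).
ΣA = 18800.00 cm², ΣAx̄ = 2257000.00 cm³, ΣAȳ = 688000.00 cm³.
x̄ = 2257000.00/18800.00 = 120.05 cm; ȳ = 688000.00/18800.00 = 36.60 cm.

x̄ = 120.05 cm, ȳ = 36.60 cm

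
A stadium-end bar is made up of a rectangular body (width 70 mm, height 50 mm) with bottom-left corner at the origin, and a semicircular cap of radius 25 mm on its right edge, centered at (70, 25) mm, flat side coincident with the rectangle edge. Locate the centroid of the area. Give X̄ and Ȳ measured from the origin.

X̄ = 44.99 mm, Ȳ = 25.00 mm

rectangular body: A = 70 × 50 = 3500.00, centroid at (35.00, 25.00).
semicircular end: A = ½π·25² = 981.75, centroid at (80.61, 25.00).
ΣA = 4481.75 mm², ΣAX̄ = 201639.01 mm³, ΣAȲ = 112043.69 mm³.
X̄ = 201639.01/4481.75 = 44.99 mm; Ȳ = 112043.69/4481.75 = 25.00 mm.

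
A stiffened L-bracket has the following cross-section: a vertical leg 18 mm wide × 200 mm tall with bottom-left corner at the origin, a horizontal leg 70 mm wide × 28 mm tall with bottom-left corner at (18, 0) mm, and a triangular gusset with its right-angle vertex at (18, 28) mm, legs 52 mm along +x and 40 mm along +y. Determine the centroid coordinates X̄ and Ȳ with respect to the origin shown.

vertical leg: A = 18 × 200 = 3600.00, centroid at (9.00, 100.00).
horizontal leg: A = 70 × 28 = 1960.00, centroid at (53.00, 14.00).
gusset: A = ½·52·40 = 1040.00, centroid at (35.33, 41.33).
ΣA = 6600.00 mm²
ΣAX̄ = (3600.00)(9.00) + (1960.00)(53.00) + (1040.00)(35.33) = 173026.67 mm³
ΣAȲ = (3600.00)(100.00) + (1960.00)(14.00) + (1040.00)(41.33) = 430426.67 mm³
X̄ = 173026.67 / 6600.00 = 26.22 mm
Ȳ = 430426.67 / 6600.00 = 65.22 mm

X̄ = 26.22 mm, Ȳ = 65.22 mm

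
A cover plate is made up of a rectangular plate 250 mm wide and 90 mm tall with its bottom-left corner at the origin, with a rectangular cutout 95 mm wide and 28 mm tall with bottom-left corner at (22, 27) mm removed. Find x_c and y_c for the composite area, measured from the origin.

plate: A = 250 × 90 = 22500.00, centroid at (125.00, 45.00).
hole: A = −(95 × 28) = -2660.00, centroid at (69.50, 41.00).
ΣA = 19840.00 mm², ΣAx_c = 2627630.00 mm³, ΣAy_c = 903440.00 mm³.
x_c = 2627630.00/19840.00 = 132.44 mm; y_c = 903440.00/19840.00 = 45.54 mm.

x_c = 132.44 mm, y_c = 45.54 mm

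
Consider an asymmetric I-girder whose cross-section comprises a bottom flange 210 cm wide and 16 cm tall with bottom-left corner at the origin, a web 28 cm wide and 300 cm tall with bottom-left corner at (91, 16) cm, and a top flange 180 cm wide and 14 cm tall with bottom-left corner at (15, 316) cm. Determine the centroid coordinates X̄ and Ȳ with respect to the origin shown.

X̄ = 105.00 cm, Ȳ = 156.53 cm

Part | A | x̄ᵢ | ȳᵢ | A·x̄ᵢ | A·ȳᵢ
bottom flange | 3360.00 | 105.00 | 8.00 | 352800.00 | 26880.00
web | 8400.00 | 105.00 | 166.00 | 882000.00 | 1394400.00
top flange | 2520.00 | 105.00 | 323.00 | 264600.00 | 813960.00
Σ | 14280.00 |  |  | 1499400.00 | 2235240.00
X̄ = 1499400.00 / 14280.00 = 105.00 cm
Ȳ = 2235240.00 / 14280.00 = 156.53 cm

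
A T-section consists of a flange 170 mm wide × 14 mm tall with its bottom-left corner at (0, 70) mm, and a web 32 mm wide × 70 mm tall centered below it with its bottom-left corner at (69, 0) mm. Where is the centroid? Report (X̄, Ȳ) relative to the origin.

X̄ = 85.00 mm, Ȳ = 56.64 mm

web: A = 32 × 70 = 2240.00, centroid at (85.00, 35.00).
flange: A = 170 × 14 = 2380.00, centroid at (85.00, 77.00).
ΣA = 4620.00 mm², ΣAX̄ = 392700.00 mm³, ΣAȲ = 261660.00 mm³.
X̄ = 392700.00/4620.00 = 85.00 mm; Ȳ = 261660.00/4620.00 = 56.64 mm.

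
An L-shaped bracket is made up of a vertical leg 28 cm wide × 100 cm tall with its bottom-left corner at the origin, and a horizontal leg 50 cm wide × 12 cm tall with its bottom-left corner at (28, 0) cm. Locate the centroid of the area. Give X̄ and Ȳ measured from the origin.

vertical leg: A = 28 × 100 = 2800.00, centroid at (14.00, 50.00).
horizontal leg: A = 50 × 12 = 600.00, centroid at (53.00, 6.00).
ΣA = 3400.00 cm², ΣAX̄ = 71000.00 cm³, ΣAȲ = 143600.00 cm³.
X̄ = 71000.00/3400.00 = 20.88 cm; Ȳ = 143600.00/3400.00 = 42.24 cm.

X̄ = 20.88 cm, Ȳ = 42.24 cm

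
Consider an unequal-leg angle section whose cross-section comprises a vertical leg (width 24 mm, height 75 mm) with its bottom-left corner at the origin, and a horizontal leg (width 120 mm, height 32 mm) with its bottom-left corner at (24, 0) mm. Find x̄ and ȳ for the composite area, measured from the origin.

x̄ = 61.02 mm, ȳ = 22.86 mm

vertical leg: A = 24 × 75 = 1800.00, centroid at (12.00, 37.50).
horizontal leg: A = 120 × 32 = 3840.00, centroid at (84.00, 16.00).
ΣA = 5640.00 mm², ΣAx̄ = 344160.00 mm³, ΣAȳ = 128940.00 mm³.
x̄ = 344160.00/5640.00 = 61.02 mm; ȳ = 128940.00/5640.00 = 22.86 mm.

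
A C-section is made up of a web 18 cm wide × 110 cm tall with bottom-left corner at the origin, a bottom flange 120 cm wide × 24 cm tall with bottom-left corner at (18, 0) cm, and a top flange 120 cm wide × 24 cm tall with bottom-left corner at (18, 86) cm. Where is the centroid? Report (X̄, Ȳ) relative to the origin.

web: A = 18 × 110 = 1980.00, centroid at (9.00, 55.00).
bottom flange: A = 120 × 24 = 2880.00, centroid at (78.00, 12.00).
top flange: A = 120 × 24 = 2880.00, centroid at (78.00, 98.00).
ΣA = 7740.00 cm², ΣAX̄ = 467100.00 cm³, ΣAȲ = 425700.00 cm³.
X̄ = 467100.00/7740.00 = 60.35 cm; Ȳ = 425700.00/7740.00 = 55.00 cm.

X̄ = 60.35 cm, Ȳ = 55.00 cm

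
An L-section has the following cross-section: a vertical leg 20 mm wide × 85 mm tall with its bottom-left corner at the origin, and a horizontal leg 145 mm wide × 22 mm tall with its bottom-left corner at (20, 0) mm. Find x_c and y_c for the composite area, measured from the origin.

x_c = 63.82 mm, y_c = 21.95 mm

vertical leg: A = 20 × 85 = 1700.00, centroid at (10.00, 42.50).
horizontal leg: A = 145 × 22 = 3190.00, centroid at (92.50, 11.00).
ΣA = 4890.00 mm², ΣAx_c = 312075.00 mm³, ΣAy_c = 107340.00 mm³.
x_c = 312075.00/4890.00 = 63.82 mm; y_c = 107340.00/4890.00 = 21.95 mm.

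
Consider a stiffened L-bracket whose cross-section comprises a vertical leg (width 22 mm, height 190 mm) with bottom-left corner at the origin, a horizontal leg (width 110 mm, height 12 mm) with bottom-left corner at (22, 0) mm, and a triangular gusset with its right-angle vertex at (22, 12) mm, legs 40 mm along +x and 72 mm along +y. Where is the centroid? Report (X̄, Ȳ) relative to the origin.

Part | A | x̄ᵢ | ȳᵢ | A·x̄ᵢ | A·ȳᵢ
vertical leg | 4180.00 | 11.00 | 95.00 | 45980.00 | 397100.00
horizontal leg | 1320.00 | 77.00 | 6.00 | 101640.00 | 7920.00
gusset | 1440.00 | 35.33 | 36.00 | 50880.00 | 51840.00
Σ | 6940.00 |  |  | 198500.00 | 456860.00
X̄ = 198500.00 / 6940.00 = 28.60 mm
Ȳ = 456860.00 / 6940.00 = 65.83 mm

X̄ = 28.60 mm, Ȳ = 65.83 mm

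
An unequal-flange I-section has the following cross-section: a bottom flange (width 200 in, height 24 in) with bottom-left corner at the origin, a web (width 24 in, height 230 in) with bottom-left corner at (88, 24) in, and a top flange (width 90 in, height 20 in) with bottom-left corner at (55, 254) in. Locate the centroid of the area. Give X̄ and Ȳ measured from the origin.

bottom flange: A = 200 × 24 = 4800.00, centroid at (100.00, 12.00).
web: A = 24 × 230 = 5520.00, centroid at (100.00, 139.00).
top flange: A = 90 × 20 = 1800.00, centroid at (100.00, 264.00).
ΣA = 12120.00 in², ΣAX̄ = 1212000.00 in³, ΣAȲ = 1300080.00 in³.
X̄ = 1212000.00/12120.00 = 100.00 in; Ȳ = 1300080.00/12120.00 = 107.27 in.

X̄ = 100.00 in, Ȳ = 107.27 in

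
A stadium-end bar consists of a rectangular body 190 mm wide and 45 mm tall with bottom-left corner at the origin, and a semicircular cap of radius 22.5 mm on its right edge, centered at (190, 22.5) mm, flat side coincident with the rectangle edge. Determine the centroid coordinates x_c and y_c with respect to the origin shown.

x_c = 103.90 mm, y_c = 22.50 mm

Part | A | x̄ᵢ | ȳᵢ | A·x̄ᵢ | A·ȳᵢ
rectangular body | 8550.00 | 95.00 | 22.50 | 812250.00 | 192375.00
semicircular end | 795.22 | 199.55 | 22.50 | 158684.72 | 17892.35
Σ | 9345.22 |  |  | 970934.72 | 210267.35
x_c = 970934.72 / 9345.22 = 103.90 mm
y_c = 210267.35 / 9345.22 = 22.50 mm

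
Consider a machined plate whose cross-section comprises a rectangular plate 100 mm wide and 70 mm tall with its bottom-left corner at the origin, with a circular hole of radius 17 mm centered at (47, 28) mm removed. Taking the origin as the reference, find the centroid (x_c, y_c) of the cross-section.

plate: A = 100 × 70 = 7000.00, centroid at (50.00, 35.00).
hole: A = −π·17² = -907.92, centroid at (47.00, 28.00).
ΣA = 6092.08 mm², ΣAx_c = 307327.75 mm³, ΣAy_c = 219578.23 mm³.
x_c = 307327.75/6092.08 = 50.45 mm; y_c = 219578.23/6092.08 = 36.04 mm.

x_c = 50.45 mm, y_c = 36.04 mm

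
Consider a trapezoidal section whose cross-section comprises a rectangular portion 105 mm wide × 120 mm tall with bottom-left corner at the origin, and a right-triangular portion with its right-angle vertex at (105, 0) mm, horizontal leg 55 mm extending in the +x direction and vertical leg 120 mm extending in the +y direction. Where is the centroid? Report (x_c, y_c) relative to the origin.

rectangular portion: A = 105 × 120 = 12600.00, centroid at (52.50, 60.00).
triangular portion: A = ½·55·120 = 3300.00, centroid at (123.33, 40.00).
ΣA = 15900.00 mm²
ΣAx_c = (12600.00)(52.50) + (3300.00)(123.33) = 1068500.00 mm³
ΣAy_c = (12600.00)(60.00) + (3300.00)(40.00) = 888000.00 mm³
x_c = 1068500.00 / 15900.00 = 67.20 mm
y_c = 888000.00 / 15900.00 = 55.85 mm

x_c = 67.20 mm, y_c = 55.85 mm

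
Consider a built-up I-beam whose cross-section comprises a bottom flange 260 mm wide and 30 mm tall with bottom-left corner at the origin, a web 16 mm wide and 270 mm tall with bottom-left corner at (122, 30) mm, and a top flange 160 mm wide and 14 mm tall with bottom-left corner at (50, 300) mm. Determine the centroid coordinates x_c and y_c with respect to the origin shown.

x_c = 130.00 mm, y_c = 105.67 mm

bottom flange: A = 260 × 30 = 7800.00, centroid at (130.00, 15.00).
web: A = 16 × 270 = 4320.00, centroid at (130.00, 165.00).
top flange: A = 160 × 14 = 2240.00, centroid at (130.00, 307.00).
ΣA = 14360.00 mm²
ΣAx_c = (7800.00)(130.00) + (4320.00)(130.00) + (2240.00)(130.00) = 1866800.00 mm³
ΣAy_c = (7800.00)(15.00) + (4320.00)(165.00) + (2240.00)(307.00) = 1517480.00 mm³
x_c = 1866800.00 / 14360.00 = 130.00 mm
y_c = 1517480.00 / 14360.00 = 105.67 mm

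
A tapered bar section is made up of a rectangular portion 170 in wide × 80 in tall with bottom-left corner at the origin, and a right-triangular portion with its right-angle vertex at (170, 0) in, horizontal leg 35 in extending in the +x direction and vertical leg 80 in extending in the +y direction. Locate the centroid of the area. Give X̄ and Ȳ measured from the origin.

Part | A | x̄ᵢ | ȳᵢ | A·x̄ᵢ | A·ȳᵢ
rectangular portion | 13600.00 | 85.00 | 40.00 | 1156000.00 | 544000.00
triangular portion | 1400.00 | 181.67 | 26.67 | 254333.33 | 37333.33
Σ | 15000.00 |  |  | 1410333.33 | 581333.33
X̄ = 1410333.33 / 15000.00 = 94.02 in
Ȳ = 581333.33 / 15000.00 = 38.76 in

X̄ = 94.02 in, Ȳ = 38.76 in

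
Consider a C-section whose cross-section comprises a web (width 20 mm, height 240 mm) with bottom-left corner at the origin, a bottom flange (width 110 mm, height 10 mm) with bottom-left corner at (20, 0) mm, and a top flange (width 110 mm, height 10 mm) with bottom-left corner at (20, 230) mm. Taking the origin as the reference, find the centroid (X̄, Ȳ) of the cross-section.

Part | A | x̄ᵢ | ȳᵢ | A·x̄ᵢ | A·ȳᵢ
web | 4800.00 | 10.00 | 120.00 | 48000.00 | 576000.00
bottom flange | 1100.00 | 75.00 | 5.00 | 82500.00 | 5500.00
top flange | 1100.00 | 75.00 | 235.00 | 82500.00 | 258500.00
Σ | 7000.00 |  |  | 213000.00 | 840000.00
X̄ = 213000.00 / 7000.00 = 30.43 mm
Ȳ = 840000.00 / 7000.00 = 120.00 mm

X̄ = 30.43 mm, Ȳ = 120.00 mm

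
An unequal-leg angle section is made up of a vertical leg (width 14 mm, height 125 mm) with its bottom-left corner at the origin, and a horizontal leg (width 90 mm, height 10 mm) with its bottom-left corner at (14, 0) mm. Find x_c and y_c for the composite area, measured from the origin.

vertical leg: A = 14 × 125 = 1750.00, centroid at (7.00, 62.50).
horizontal leg: A = 90 × 10 = 900.00, centroid at (59.00, 5.00).
ΣA = 2650.00 mm², ΣAx_c = 65350.00 mm³, ΣAy_c = 113875.00 mm³.
x_c = 65350.00/2650.00 = 24.66 mm; y_c = 113875.00/2650.00 = 42.97 mm.

x_c = 24.66 mm, y_c = 42.97 mm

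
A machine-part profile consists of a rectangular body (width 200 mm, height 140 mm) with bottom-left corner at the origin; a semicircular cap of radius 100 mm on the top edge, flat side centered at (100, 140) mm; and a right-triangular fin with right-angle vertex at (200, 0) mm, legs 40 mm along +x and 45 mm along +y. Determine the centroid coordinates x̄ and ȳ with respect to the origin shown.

rectangular body: A = 200 × 140 = 28000.00, centroid at (100.00, 70.00).
semicircular top: A = ½π·100² = 15707.96, centroid at (100.00, 182.44).
triangular fin: A = ½·40·45 = 900.00, centroid at (213.33, 15.00).
ΣA = 44607.96 mm²
ΣAx̄ = (28000.00)(100.00) + (15707.96)(100.00) + (900.00)(213.33) = 4562796.33 mm³
ΣAȳ = (28000.00)(70.00) + (15707.96)(182.44) + (900.00)(15.00) = 4839281.52 mm³
x̄ = 4562796.33 / 44607.96 = 102.29 mm
ȳ = 4839281.52 / 44607.96 = 108.48 mm

x̄ = 102.29 mm, ȳ = 108.48 mm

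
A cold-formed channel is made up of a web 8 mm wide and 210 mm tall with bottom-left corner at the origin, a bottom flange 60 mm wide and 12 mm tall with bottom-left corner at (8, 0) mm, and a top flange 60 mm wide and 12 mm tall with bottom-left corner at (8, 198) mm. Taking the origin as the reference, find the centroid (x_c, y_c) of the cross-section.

web: A = 8 × 210 = 1680.00, centroid at (4.00, 105.00).
bottom flange: A = 60 × 12 = 720.00, centroid at (38.00, 6.00).
top flange: A = 60 × 12 = 720.00, centroid at (38.00, 204.00).
ΣA = 3120.00 mm²
ΣAx_c = (1680.00)(4.00) + (720.00)(38.00) + (720.00)(38.00) = 61440.00 mm³
ΣAy_c = (1680.00)(105.00) + (720.00)(6.00) + (720.00)(204.00) = 327600.00 mm³
x_c = 61440.00 / 3120.00 = 19.69 mm
y_c = 327600.00 / 3120.00 = 105.00 mm

x_c = 19.69 mm, y_c = 105.00 mm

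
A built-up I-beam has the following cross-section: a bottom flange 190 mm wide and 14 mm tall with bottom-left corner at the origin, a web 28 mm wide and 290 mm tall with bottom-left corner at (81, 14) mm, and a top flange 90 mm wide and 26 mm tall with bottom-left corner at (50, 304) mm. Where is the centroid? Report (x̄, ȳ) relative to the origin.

x̄ = 95.00 mm, ȳ = 156.36 mm

bottom flange: A = 190 × 14 = 2660.00, centroid at (95.00, 7.00).
web: A = 28 × 290 = 8120.00, centroid at (95.00, 159.00).
top flange: A = 90 × 26 = 2340.00, centroid at (95.00, 317.00).
ΣA = 13120.00 mm², ΣAx̄ = 1246400.00 mm³, ΣAȳ = 2051480.00 mm³.
x̄ = 1246400.00/13120.00 = 95.00 mm; ȳ = 2051480.00/13120.00 = 156.36 mm.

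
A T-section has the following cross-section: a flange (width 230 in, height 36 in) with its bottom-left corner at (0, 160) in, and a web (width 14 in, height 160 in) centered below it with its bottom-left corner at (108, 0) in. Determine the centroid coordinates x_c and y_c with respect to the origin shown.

x_c = 115.00 in, y_c = 157.13 in

web: A = 14 × 160 = 2240.00, centroid at (115.00, 80.00).
flange: A = 230 × 36 = 8280.00, centroid at (115.00, 178.00).
ΣA = 10520.00 in²
ΣAx_c = (2240.00)(115.00) + (8280.00)(115.00) = 1209800.00 in³
ΣAy_c = (2240.00)(80.00) + (8280.00)(178.00) = 1653040.00 in³
x_c = 1209800.00 / 10520.00 = 115.00 in
y_c = 1653040.00 / 10520.00 = 157.13 in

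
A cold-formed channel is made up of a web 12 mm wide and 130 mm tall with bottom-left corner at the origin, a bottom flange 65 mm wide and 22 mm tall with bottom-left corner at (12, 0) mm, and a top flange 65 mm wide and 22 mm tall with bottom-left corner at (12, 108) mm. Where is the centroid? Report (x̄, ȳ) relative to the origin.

web: A = 12 × 130 = 1560.00, centroid at (6.00, 65.00).
bottom flange: A = 65 × 22 = 1430.00, centroid at (44.50, 11.00).
top flange: A = 65 × 22 = 1430.00, centroid at (44.50, 119.00).
ΣA = 4420.00 mm², ΣAx̄ = 136630.00 mm³, ΣAȳ = 287300.00 mm³.
x̄ = 136630.00/4420.00 = 30.91 mm; ȳ = 287300.00/4420.00 = 65.00 mm.

x̄ = 30.91 mm, ȳ = 65.00 mm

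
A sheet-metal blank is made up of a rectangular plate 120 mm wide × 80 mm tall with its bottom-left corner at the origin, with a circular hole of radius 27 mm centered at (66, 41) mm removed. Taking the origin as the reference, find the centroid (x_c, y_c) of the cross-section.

plate: A = 120 × 80 = 9600.00, centroid at (60.00, 40.00).
hole: A = −π·27² = -2290.22, centroid at (66.00, 41.00).
ΣA = 7309.78 mm²
ΣAx_c = (9600.00)(60.00) + (-2290.22)(66.00) = 424845.41 mm³
ΣAy_c = (9600.00)(40.00) + (-2290.22)(41.00) = 290100.94 mm³
x_c = 424845.41 / 7309.78 = 58.12 mm
y_c = 290100.94 / 7309.78 = 39.69 mm

x_c = 58.12 mm, y_c = 39.69 mm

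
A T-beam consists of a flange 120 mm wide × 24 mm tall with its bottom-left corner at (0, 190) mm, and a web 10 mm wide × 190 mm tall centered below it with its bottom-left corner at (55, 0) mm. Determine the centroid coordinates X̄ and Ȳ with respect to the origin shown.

web: A = 10 × 190 = 1900.00, centroid at (60.00, 95.00).
flange: A = 120 × 24 = 2880.00, centroid at (60.00, 202.00).
ΣA = 4780.00 mm², ΣAX̄ = 286800.00 mm³, ΣAȲ = 762260.00 mm³.
X̄ = 286800.00/4780.00 = 60.00 mm; Ȳ = 762260.00/4780.00 = 159.47 mm.

X̄ = 60.00 mm, Ȳ = 159.47 mm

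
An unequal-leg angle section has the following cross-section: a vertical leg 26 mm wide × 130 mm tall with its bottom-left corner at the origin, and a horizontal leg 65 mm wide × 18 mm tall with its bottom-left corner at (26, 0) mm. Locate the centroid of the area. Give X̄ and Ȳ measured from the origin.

vertical leg: A = 26 × 130 = 3380.00, centroid at (13.00, 65.00).
horizontal leg: A = 65 × 18 = 1170.00, centroid at (58.50, 9.00).
ΣA = 4550.00 mm²
ΣAX̄ = (3380.00)(13.00) + (1170.00)(58.50) = 112385.00 mm³
ΣAȲ = (3380.00)(65.00) + (1170.00)(9.00) = 230230.00 mm³
X̄ = 112385.00 / 4550.00 = 24.70 mm
Ȳ = 230230.00 / 4550.00 = 50.60 mm

X̄ = 24.70 mm, Ȳ = 50.60 mm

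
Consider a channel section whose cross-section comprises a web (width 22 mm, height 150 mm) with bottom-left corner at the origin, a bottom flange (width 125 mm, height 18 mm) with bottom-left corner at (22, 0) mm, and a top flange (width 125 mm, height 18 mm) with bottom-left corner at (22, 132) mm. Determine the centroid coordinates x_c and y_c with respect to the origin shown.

Part | A | x̄ᵢ | ȳᵢ | A·x̄ᵢ | A·ȳᵢ
web | 3300.00 | 11.00 | 75.00 | 36300.00 | 247500.00
bottom flange | 2250.00 | 84.50 | 9.00 | 190125.00 | 20250.00
top flange | 2250.00 | 84.50 | 141.00 | 190125.00 | 317250.00
Σ | 7800.00 |  |  | 416550.00 | 585000.00
x_c = 416550.00 / 7800.00 = 53.40 mm
y_c = 585000.00 / 7800.00 = 75.00 mm

x_c = 53.40 mm, y_c = 75.00 mm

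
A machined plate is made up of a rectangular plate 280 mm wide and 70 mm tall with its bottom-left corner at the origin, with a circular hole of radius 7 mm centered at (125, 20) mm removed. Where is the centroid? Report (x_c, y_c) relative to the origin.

x_c = 140.12 mm, y_c = 35.12 mm

plate: A = 280 × 70 = 19600.00, centroid at (140.00, 35.00).
hole: A = −π·7² = -153.94, centroid at (125.00, 20.00).
ΣA = 19446.06 mm²
ΣAx_c = (19600.00)(140.00) + (-153.94)(125.00) = 2724757.74 mm³
ΣAy_c = (19600.00)(35.00) + (-153.94)(20.00) = 682921.24 mm³
x_c = 2724757.74 / 19446.06 = 140.12 mm
y_c = 682921.24 / 19446.06 = 35.12 mm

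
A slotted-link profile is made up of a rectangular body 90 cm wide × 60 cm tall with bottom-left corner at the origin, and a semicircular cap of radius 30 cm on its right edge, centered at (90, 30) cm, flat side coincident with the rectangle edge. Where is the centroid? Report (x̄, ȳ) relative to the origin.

rectangular body: A = 90 × 60 = 5400.00, centroid at (45.00, 30.00).
semicircular end: A = ½π·30² = 1413.72, centroid at (102.73, 30.00).
ΣA = 6813.72 cm², ΣAx̄ = 388234.50 cm³, ΣAȳ = 204411.50 cm³.
x̄ = 388234.50/6813.72 = 56.98 cm; ȳ = 204411.50/6813.72 = 30.00 cm.

x̄ = 56.98 cm, ȳ = 30.00 cm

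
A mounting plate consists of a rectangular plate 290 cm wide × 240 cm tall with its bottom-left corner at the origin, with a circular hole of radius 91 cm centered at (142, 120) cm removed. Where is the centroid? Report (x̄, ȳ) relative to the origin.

x̄ = 146.79 cm, ȳ = 120.00 cm

Part | A | x̄ᵢ | ȳᵢ | A·x̄ᵢ | A·ȳᵢ
plate | 69600.00 | 145.00 | 120.00 | 10092000.00 | 8352000.00
hole | -26015.53 | 142.00 | 120.00 | -3694205.08 | -3121863.45
Σ | 43584.47 |  |  | 6397794.92 | 5230136.55
x̄ = 6397794.92 / 43584.47 = 146.79 cm
ȳ = 5230136.55 / 43584.47 = 120.00 cm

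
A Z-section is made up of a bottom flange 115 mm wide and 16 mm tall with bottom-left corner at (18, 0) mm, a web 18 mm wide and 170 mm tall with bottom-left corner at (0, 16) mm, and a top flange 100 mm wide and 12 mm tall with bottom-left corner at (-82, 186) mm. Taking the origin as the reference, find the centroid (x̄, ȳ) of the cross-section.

bottom flange: A = 115 × 16 = 1840.00, centroid at (75.50, 8.00).
web: A = 18 × 170 = 3060.00, centroid at (9.00, 101.00).
top flange: A = 100 × 12 = 1200.00, centroid at (-32.00, 192.00).
ΣA = 6100.00 mm², ΣAx̄ = 128060.00 mm³, ΣAȳ = 554180.00 mm³.
x̄ = 128060.00/6100.00 = 20.99 mm; ȳ = 554180.00/6100.00 = 90.85 mm.

x̄ = 20.99 mm, ȳ = 90.85 mm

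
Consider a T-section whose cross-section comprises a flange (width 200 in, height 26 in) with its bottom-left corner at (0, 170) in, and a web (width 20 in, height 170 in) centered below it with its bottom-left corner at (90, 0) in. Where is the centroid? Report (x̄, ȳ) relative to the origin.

x̄ = 100.00 in, ȳ = 144.26 in

web: A = 20 × 170 = 3400.00, centroid at (100.00, 85.00).
flange: A = 200 × 26 = 5200.00, centroid at (100.00, 183.00).
ΣA = 8600.00 in², ΣAx̄ = 860000.00 in³, ΣAȳ = 1240600.00 in³.
x̄ = 860000.00/8600.00 = 100.00 in; ȳ = 1240600.00/8600.00 = 144.26 in.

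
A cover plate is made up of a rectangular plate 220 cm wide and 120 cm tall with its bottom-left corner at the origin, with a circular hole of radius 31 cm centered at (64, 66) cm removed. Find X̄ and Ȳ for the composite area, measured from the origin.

plate: A = 220 × 120 = 26400.00, centroid at (110.00, 60.00).
hole: A = −π·31² = -3019.07, centroid at (64.00, 66.00).
ΣA = 23380.93 cm²
ΣAX̄ = (26400.00)(110.00) + (-3019.07)(64.00) = 2710779.49 cm³
ΣAȲ = (26400.00)(60.00) + (-3019.07)(66.00) = 1384741.34 cm³
X̄ = 2710779.49 / 23380.93 = 115.94 cm
Ȳ = 1384741.34 / 23380.93 = 59.23 cm

X̄ = 115.94 cm, Ȳ = 59.23 cm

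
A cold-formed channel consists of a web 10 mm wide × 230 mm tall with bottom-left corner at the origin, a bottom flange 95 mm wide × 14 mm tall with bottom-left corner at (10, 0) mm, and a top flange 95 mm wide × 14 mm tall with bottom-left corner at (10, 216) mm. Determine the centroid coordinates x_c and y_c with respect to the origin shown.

Part | A | x̄ᵢ | ȳᵢ | A·x̄ᵢ | A·ȳᵢ
web | 2300.00 | 5.00 | 115.00 | 11500.00 | 264500.00
bottom flange | 1330.00 | 57.50 | 7.00 | 76475.00 | 9310.00
top flange | 1330.00 | 57.50 | 223.00 | 76475.00 | 296590.00
Σ | 4960.00 |  |  | 164450.00 | 570400.00
x_c = 164450.00 / 4960.00 = 33.16 mm
y_c = 570400.00 / 4960.00 = 115.00 mm

x_c = 33.16 mm, y_c = 115.00 mm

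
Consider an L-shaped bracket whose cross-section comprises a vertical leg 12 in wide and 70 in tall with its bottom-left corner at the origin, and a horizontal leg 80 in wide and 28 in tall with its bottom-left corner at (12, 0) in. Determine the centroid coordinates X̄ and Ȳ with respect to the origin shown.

X̄ = 39.45 in, Ȳ = 19.73 in

Part | A | x̄ᵢ | ȳᵢ | A·x̄ᵢ | A·ȳᵢ
vertical leg | 840.00 | 6.00 | 35.00 | 5040.00 | 29400.00
horizontal leg | 2240.00 | 52.00 | 14.00 | 116480.00 | 31360.00
Σ | 3080.00 |  |  | 121520.00 | 60760.00
X̄ = 121520.00 / 3080.00 = 39.45 in
Ȳ = 60760.00 / 3080.00 = 19.73 in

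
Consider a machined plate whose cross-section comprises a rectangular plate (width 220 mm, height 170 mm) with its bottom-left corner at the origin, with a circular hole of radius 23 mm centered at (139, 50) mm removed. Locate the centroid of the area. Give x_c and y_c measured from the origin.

plate: A = 220 × 170 = 37400.00, centroid at (110.00, 85.00).
hole: A = −π·23² = -1661.90, centroid at (139.00, 50.00).
ΣA = 35738.10 mm², ΣAx_c = 3882995.55 mm³, ΣAy_c = 3095904.87 mm³.
x_c = 3882995.55/35738.10 = 108.65 mm; y_c = 3095904.87/35738.10 = 86.63 mm.

x_c = 108.65 mm, y_c = 86.63 mm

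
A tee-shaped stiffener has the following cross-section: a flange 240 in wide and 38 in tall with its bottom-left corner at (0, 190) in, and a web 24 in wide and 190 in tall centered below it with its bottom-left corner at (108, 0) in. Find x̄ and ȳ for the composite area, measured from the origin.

Part | A | x̄ᵢ | ȳᵢ | A·x̄ᵢ | A·ȳᵢ
web | 4560.00 | 120.00 | 95.00 | 547200.00 | 433200.00
flange | 9120.00 | 120.00 | 209.00 | 1094400.00 | 1906080.00
Σ | 13680.00 |  |  | 1641600.00 | 2339280.00
x̄ = 1641600.00 / 13680.00 = 120.00 in
ȳ = 2339280.00 / 13680.00 = 171.00 in

x̄ = 120.00 in, ȳ = 171.00 in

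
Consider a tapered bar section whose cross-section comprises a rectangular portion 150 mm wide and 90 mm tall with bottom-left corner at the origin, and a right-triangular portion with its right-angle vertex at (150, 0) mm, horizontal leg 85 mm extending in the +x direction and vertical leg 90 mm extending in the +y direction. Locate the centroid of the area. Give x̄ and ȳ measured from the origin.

rectangular portion: A = 150 × 90 = 13500.00, centroid at (75.00, 45.00).
triangular portion: A = ½·85·90 = 3825.00, centroid at (178.33, 30.00).
ΣA = 17325.00 mm²
ΣAx̄ = (13500.00)(75.00) + (3825.00)(178.33) = 1694625.00 mm³
ΣAȳ = (13500.00)(45.00) + (3825.00)(30.00) = 722250.00 mm³
x̄ = 1694625.00 / 17325.00 = 97.81 mm
ȳ = 722250.00 / 17325.00 = 41.69 mm

x̄ = 97.81 mm, ȳ = 41.69 mm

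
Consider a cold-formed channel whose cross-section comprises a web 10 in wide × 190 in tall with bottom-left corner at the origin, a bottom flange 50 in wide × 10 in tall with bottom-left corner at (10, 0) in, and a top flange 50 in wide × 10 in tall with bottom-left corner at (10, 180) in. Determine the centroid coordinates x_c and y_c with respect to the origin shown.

web: A = 10 × 190 = 1900.00, centroid at (5.00, 95.00).
bottom flange: A = 50 × 10 = 500.00, centroid at (35.00, 5.00).
top flange: A = 50 × 10 = 500.00, centroid at (35.00, 185.00).
ΣA = 2900.00 in²
ΣAx_c = (1900.00)(5.00) + (500.00)(35.00) + (500.00)(35.00) = 44500.00 in³
ΣAy_c = (1900.00)(95.00) + (500.00)(5.00) + (500.00)(185.00) = 275500.00 in³
x_c = 44500.00 / 2900.00 = 15.34 in
y_c = 275500.00 / 2900.00 = 95.00 in

x_c = 15.34 in, y_c = 95.00 in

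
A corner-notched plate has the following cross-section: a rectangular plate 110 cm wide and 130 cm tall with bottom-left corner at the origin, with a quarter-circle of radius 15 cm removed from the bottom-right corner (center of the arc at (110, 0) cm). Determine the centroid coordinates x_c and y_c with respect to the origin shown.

x_c = 54.39 cm, y_c = 65.73 cm

plate: A = 110 × 130 = 14300.00, centroid at (55.00, 65.00).
removed quarter-circle: A = −¼π·15² = -176.71, centroid at (103.63, 6.37).
ΣA = 14123.29 cm²
ΣAx_c = (14300.00)(55.00) + (-176.71)(103.63) = 768186.40 cm³
ΣAy_c = (14300.00)(65.00) + (-176.71)(6.37) = 928375.00 cm³
x_c = 768186.40 / 14123.29 = 54.39 cm
y_c = 928375.00 / 14123.29 = 65.73 cm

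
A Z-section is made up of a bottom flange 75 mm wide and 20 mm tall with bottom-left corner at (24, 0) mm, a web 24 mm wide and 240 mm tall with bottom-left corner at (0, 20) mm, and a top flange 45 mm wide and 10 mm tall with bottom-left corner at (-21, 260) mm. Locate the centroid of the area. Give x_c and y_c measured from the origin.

bottom flange: A = 75 × 20 = 1500.00, centroid at (61.50, 10.00).
web: A = 24 × 240 = 5760.00, centroid at (12.00, 140.00).
top flange: A = 45 × 10 = 450.00, centroid at (1.50, 265.00).
ΣA = 7710.00 mm², ΣAx_c = 162045.00 mm³, ΣAy_c = 940650.00 mm³.
x_c = 162045.00/7710.00 = 21.02 mm; y_c = 940650.00/7710.00 = 122.00 mm.

x_c = 21.02 mm, y_c = 122.00 mm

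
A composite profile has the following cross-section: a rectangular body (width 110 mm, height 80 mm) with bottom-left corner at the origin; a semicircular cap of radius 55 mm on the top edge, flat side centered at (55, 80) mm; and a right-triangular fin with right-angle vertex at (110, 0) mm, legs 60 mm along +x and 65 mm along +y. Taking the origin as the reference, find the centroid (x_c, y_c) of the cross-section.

Part | A | x̄ᵢ | ȳᵢ | A·x̄ᵢ | A·ȳᵢ
rectangular body | 8800.00 | 55.00 | 40.00 | 484000.00 | 352000.00
semicircular top | 4751.66 | 55.00 | 103.34 | 261341.24 | 491049.38
triangular fin | 1950.00 | 130.00 | 21.67 | 253500.00 | 42250.00
Σ | 15501.66 |  |  | 998841.24 | 885299.38
x_c = 998841.24 / 15501.66 = 64.43 mm
y_c = 885299.38 / 15501.66 = 57.11 mm

x_c = 64.43 mm, y_c = 57.11 mm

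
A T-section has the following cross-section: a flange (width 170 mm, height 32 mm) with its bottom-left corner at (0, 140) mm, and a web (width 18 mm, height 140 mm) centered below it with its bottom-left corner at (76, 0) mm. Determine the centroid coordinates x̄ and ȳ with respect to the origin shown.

Part | A | x̄ᵢ | ȳᵢ | A·x̄ᵢ | A·ȳᵢ
web | 2520.00 | 85.00 | 70.00 | 214200.00 | 176400.00
flange | 5440.00 | 85.00 | 156.00 | 462400.00 | 848640.00
Σ | 7960.00 |  |  | 676600.00 | 1025040.00
x̄ = 676600.00 / 7960.00 = 85.00 mm
ȳ = 1025040.00 / 7960.00 = 128.77 mm

x̄ = 85.00 mm, ȳ = 128.77 mm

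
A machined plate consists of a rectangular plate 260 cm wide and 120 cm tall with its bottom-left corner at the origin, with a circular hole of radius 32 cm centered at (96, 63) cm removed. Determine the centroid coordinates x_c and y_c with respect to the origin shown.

plate: A = 260 × 120 = 31200.00, centroid at (130.00, 60.00).
hole: A = −π·32² = -3216.99, centroid at (96.00, 63.00).
ΣA = 27983.01 cm², ΣAx_c = 3747168.88 cm³, ΣAy_c = 1669329.57 cm³.
x_c = 3747168.88/27983.01 = 133.91 cm; y_c = 1669329.57/27983.01 = 59.66 cm.

x_c = 133.91 cm, y_c = 59.66 cm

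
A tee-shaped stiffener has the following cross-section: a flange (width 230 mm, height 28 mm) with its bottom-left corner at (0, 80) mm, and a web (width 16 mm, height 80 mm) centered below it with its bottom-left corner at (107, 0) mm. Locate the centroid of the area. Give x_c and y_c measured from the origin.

x_c = 115.00 mm, y_c = 85.05 mm

Part | A | x̄ᵢ | ȳᵢ | A·x̄ᵢ | A·ȳᵢ
web | 1280.00 | 115.00 | 40.00 | 147200.00 | 51200.00
flange | 6440.00 | 115.00 | 94.00 | 740600.00 | 605360.00
Σ | 7720.00 |  |  | 887800.00 | 656560.00
x_c = 887800.00 / 7720.00 = 115.00 mm
y_c = 656560.00 / 7720.00 = 85.05 mm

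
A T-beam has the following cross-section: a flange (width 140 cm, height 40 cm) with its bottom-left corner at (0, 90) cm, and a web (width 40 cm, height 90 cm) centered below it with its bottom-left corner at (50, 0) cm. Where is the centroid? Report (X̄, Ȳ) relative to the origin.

X̄ = 70.00 cm, Ȳ = 84.57 cm

web: A = 40 × 90 = 3600.00, centroid at (70.00, 45.00).
flange: A = 140 × 40 = 5600.00, centroid at (70.00, 110.00).
ΣA = 9200.00 cm²
ΣAX̄ = (3600.00)(70.00) + (5600.00)(70.00) = 644000.00 cm³
ΣAȲ = (3600.00)(45.00) + (5600.00)(110.00) = 778000.00 cm³
X̄ = 644000.00 / 9200.00 = 70.00 cm
Ȳ = 778000.00 / 9200.00 = 84.57 cm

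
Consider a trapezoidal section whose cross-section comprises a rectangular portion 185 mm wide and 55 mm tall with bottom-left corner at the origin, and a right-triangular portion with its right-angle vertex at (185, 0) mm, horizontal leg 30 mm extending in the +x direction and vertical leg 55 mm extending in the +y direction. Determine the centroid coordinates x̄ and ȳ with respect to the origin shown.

x̄ = 100.19 mm, ȳ = 26.81 mm

rectangular portion: A = 185 × 55 = 10175.00, centroid at (92.50, 27.50).
triangular portion: A = ½·30·55 = 825.00, centroid at (195.00, 18.33).
ΣA = 11000.00 mm²
ΣAx̄ = (10175.00)(92.50) + (825.00)(195.00) = 1102062.50 mm³
ΣAȳ = (10175.00)(27.50) + (825.00)(18.33) = 294937.50 mm³
x̄ = 1102062.50 / 11000.00 = 100.19 mm
ȳ = 294937.50 / 11000.00 = 26.81 mm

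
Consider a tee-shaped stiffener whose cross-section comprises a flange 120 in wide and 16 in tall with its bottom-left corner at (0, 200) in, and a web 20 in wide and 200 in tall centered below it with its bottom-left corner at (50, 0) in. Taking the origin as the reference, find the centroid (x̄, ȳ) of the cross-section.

Part | A | x̄ᵢ | ȳᵢ | A·x̄ᵢ | A·ȳᵢ
web | 4000.00 | 60.00 | 100.00 | 240000.00 | 400000.00
flange | 1920.00 | 60.00 | 208.00 | 115200.00 | 399360.00
Σ | 5920.00 |  |  | 355200.00 | 799360.00
x̄ = 355200.00 / 5920.00 = 60.00 in
ȳ = 799360.00 / 5920.00 = 135.03 in

x̄ = 60.00 in, ȳ = 135.03 in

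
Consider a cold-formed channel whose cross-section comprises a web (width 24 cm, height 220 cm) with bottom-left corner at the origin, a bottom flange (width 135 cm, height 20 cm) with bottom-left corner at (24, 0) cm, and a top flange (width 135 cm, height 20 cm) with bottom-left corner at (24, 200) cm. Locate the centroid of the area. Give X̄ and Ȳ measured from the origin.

web: A = 24 × 220 = 5280.00, centroid at (12.00, 110.00).
bottom flange: A = 135 × 20 = 2700.00, centroid at (91.50, 10.00).
top flange: A = 135 × 20 = 2700.00, centroid at (91.50, 210.00).
ΣA = 10680.00 cm²
ΣAX̄ = (5280.00)(12.00) + (2700.00)(91.50) + (2700.00)(91.50) = 557460.00 cm³
ΣAȲ = (5280.00)(110.00) + (2700.00)(10.00) + (2700.00)(210.00) = 1174800.00 cm³
X̄ = 557460.00 / 10680.00 = 52.20 cm
Ȳ = 1174800.00 / 10680.00 = 110.00 cm

X̄ = 52.20 cm, Ȳ = 110.00 cm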